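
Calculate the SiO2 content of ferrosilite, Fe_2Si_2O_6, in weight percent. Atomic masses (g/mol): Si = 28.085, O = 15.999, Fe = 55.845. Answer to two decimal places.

M(Fe_2Si_2O_6) = 263.854 g/mol; M(SiO2) = 60.083 g/mol.
Moles SiO2 per formula unit = 2 Si ÷ 1 = 2.0000.
SiO2 fraction = (2.0000 × 60.083) / 263.854 = 120.166/263.854 = 0.4554.

45.54 wt%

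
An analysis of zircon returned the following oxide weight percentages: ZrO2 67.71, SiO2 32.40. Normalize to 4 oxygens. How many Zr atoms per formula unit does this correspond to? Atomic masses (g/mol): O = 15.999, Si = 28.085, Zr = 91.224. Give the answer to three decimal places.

1.009 Zr apfu

67.71 wt% ZrO2 ÷ 123.222 g/mol = 0.54950 mol, giving 0.54950 Zr and 1.09900 O.
32.40 wt% SiO2 ÷ 60.083 g/mol = 0.53925 mol, giving 0.53925 Si and 1.07850 O.
Oxygen sums to 2.17750; scaling by 4/2.17750 = 1.83697 puts the formula on 4 O.
Zr: 0.54950 × 1.83697 = 1.009 atoms per formula unit.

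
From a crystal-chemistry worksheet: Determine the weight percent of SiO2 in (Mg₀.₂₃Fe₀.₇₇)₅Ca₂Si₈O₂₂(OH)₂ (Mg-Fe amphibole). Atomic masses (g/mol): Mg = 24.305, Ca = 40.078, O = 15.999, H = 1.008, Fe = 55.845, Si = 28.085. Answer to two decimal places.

Molar mass of (Mg₀.₂₃Fe₀.₇₇)₅Ca₂Si₈O₂₂(OH)₂ = 1.15×24.305 + 3.85×55.845 + 2×40.078 + 8×28.085 + 24×15.999 + 2×1.008 = 933.782 g/mol.
Each formula unit contains 8 Si, equivalent to 8/1 = 8.0000 mol SiO2.
M(SiO2) = 1×28.085 + 2×15.999 = 60.083 g/mol.
Mass of SiO2 per formula unit = 8.0000 × 60.083 = 480.664 g.
SiO2 wt% = 480.664 / 933.782 × 100 = 51.47%.

51.47 wt%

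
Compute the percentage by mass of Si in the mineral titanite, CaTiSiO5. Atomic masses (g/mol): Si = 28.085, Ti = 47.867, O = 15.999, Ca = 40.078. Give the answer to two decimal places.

14.33 weight percent

Formula mass = 1×40.078 + 1×47.867 + 1×28.085 + 5×15.999 = 196.025 g/mol, of which 28.085 g is Si.
So Si makes up 28.085/196.025 = 0.1433 of the mass, i.e. 14.33%.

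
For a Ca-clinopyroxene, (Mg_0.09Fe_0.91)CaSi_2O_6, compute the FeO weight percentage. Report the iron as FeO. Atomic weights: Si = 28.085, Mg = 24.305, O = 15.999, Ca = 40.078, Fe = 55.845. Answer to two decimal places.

M((Mg_0.09Fe_0.91)CaSi_2O_6) = 245.248 g/mol; M(FeO) = 71.844 g/mol.
Moles FeO per formula unit = 0.91 Fe ÷ 1 = 0.9100.
FeO fraction = (0.9100 × 71.844) / 245.248 = 65.378/245.248 = 0.2666.

26.66 wt%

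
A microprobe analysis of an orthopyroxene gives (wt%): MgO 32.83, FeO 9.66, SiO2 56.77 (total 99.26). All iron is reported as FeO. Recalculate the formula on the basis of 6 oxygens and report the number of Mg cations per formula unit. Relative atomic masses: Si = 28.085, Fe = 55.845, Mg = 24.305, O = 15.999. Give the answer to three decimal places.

1.722 Mg apfu

32.83 wt% MgO ÷ 40.304 g/mol = 0.81456 mol, giving 0.81456 Mg and 0.81456 O.
9.66 wt% FeO ÷ 71.844 g/mol = 0.13446 mol, giving 0.13446 Fe and 0.13446 O.
56.77 wt% SiO2 ÷ 60.083 g/mol = 0.94486 mol, giving 0.94486 Si and 1.88972 O.
Oxygen sums to 2.83874; scaling by 6/2.83874 = 2.11361 puts the formula on 6 O.
Mg: 0.81456 × 2.11361 = 1.722 atoms per formula unit.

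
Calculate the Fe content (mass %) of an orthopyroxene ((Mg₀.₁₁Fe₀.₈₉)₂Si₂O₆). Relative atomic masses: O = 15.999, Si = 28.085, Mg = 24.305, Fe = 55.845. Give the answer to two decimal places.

Formula mass = 0.22*24.305 + 1.78*55.845 + 2*28.085 + 6*15.999 = 256.915 g/mol, of which 99.404 g is Fe.
So Fe makes up 99.404/256.915 = 0.3869 of the mass, i.e. 38.69%.

38.69 mass %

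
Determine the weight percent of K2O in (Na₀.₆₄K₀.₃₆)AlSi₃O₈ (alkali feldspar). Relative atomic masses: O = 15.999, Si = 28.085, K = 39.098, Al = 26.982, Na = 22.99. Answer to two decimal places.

Molar mass of (Na₀.₆₄K₀.₃₆)AlSi₃O₈ = 0.64*22.99 + 0.36*39.098 + 1*26.982 + 3*28.085 + 8*15.999 = 268.018 g/mol.
Each formula unit contains 0.36 K, equivalent to 0.36/2 = 0.1800 mol K2O.
M(K2O) = 2×39.098 + 1×15.999 = 94.195 g/mol.
Mass of K2O per formula unit = 0.1800 × 94.195 = 16.955 g.
K2O wt% = 16.955 / 268.018 × 100 = 6.33%.

6.33 wt%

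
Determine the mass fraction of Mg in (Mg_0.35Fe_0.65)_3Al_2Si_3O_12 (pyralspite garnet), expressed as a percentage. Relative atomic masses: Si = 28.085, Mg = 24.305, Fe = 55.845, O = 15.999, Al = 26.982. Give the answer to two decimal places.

Formula mass = 1.05*24.305 + 1.95*55.845 + 2*26.982 + 3*28.085 + 12*15.999 = 464.625 g/mol, of which 25.520 g is Mg.
So Mg makes up 25.520/464.625 = 0.0549 of the mass, i.e. 5.49%.

5.49 wt%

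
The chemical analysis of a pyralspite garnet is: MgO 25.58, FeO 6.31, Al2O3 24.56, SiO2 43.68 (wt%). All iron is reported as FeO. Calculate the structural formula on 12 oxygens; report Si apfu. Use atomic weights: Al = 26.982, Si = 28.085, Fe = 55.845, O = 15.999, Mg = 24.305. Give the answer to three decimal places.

3.009 Si apfu

MgO (M=40.304): mol = 0.63468; Mg = 0.63468, O = 0.63468.
FeO (M=71.844): mol = 0.08783; Fe = 0.08783, O = 0.08783.
Al2O3 (M=101.961): mol = 0.24088; Al = 0.48176, O = 0.72264.
SiO2 (M=60.083): mol = 0.72699; Si = 0.72699, O = 1.45398.
ΣO = 2.89913; factor = 12/ΣO = 4.13917.
Si apfu = 0.72699 × 4.13917 = 3.009.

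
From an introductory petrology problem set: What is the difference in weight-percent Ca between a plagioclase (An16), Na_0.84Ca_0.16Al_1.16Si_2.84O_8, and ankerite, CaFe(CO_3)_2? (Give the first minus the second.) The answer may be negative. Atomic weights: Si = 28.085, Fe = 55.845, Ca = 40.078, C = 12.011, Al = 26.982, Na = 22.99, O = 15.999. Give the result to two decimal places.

First mineral: 6.412 g Ca in 264.777 g formula = 2.42 wt% Ca.
Second mineral: 40.078 g Ca in 215.939 g formula = 18.56 wt% Ca.
2.42% − 18.56% gives a difference of -16.14 percentage points.

-16.14 percentage points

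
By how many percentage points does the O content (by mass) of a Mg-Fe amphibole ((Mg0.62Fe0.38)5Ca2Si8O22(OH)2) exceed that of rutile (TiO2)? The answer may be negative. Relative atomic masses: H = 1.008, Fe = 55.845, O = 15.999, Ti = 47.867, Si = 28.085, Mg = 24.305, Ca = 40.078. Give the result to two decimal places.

M((Mg0.62Fe0.38)5Ca2Si8O22(OH)2) = 872.279 g/mol, so wt% O = 383.976/872.279 × 100 = 44.02%.
M(TiO2) = 79.865 g/mol, so wt% O = 31.998/79.865 × 100 = 40.07%.
44.02 − 40.07 = 3.95 pp.

3.95 percentage points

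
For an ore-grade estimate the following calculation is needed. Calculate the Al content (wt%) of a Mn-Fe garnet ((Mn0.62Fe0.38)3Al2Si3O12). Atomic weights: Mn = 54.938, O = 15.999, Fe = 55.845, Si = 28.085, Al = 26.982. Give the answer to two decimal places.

Molar mass of (Mn0.62Fe0.38)3Al2Si3O12: 1.86×54.938 + 1.14×55.845 + 2×26.982 + 3×28.085 + 12×15.999 = 496.055 g/mol.
Mass of Al per formula unit: 2 × 26.982 = 53.964 g.
Weight fraction Al = 53.964 / 496.055 = 0.1088.

10.88 wt%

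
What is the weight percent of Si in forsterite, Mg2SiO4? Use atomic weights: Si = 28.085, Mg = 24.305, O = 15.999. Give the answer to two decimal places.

19.96 weight percent

Molar mass of Mg2SiO4: 2*24.305 + 1*28.085 + 4*15.999 = 140.691 g/mol.
Mass of Si per formula unit: 1 × 28.085 = 28.085 g.
Weight fraction Si = 28.085 / 140.691 = 0.1996.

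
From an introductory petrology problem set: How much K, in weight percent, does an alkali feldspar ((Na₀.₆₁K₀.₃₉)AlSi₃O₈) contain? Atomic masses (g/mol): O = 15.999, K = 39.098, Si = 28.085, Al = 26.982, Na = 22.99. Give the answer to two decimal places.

M((Na₀.₆₁K₀.₃₉)AlSi₃O₈) = 268.501 g/mol.
K contributes 0.39 × 39.098 = 15.248 g per mole.
15.248/268.501 = 0.0568 → 5.68%.

5.68 weight percent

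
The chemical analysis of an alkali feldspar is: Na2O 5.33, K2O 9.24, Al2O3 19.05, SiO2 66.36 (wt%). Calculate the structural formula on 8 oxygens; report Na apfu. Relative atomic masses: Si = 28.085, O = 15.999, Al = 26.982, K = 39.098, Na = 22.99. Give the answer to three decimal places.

0.466 Na apfu

Na2O (M=61.979): mol = 0.08600; Na = 0.17200, O = 0.08600.
K2O (M=94.195): mol = 0.09809; K = 0.19618, O = 0.09809.
Al2O3 (M=101.961): mol = 0.18684; Al = 0.37368, O = 0.56052.
SiO2 (M=60.083): mol = 1.10447; Si = 1.10447, O = 2.20894.
ΣO = 2.95355; factor = 8/ΣO = 2.70860.
Na apfu = 0.17200 × 2.70860 = 0.466.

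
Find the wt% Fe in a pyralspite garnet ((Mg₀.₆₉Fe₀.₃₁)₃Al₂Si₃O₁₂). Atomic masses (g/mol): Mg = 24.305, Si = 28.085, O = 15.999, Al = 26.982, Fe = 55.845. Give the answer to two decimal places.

Molar mass of (Mg₀.₆₉Fe₀.₃₁)₃Al₂Si₃O₁₂: 2.07·24.305 + 0.93·55.845 + 2·26.982 + 3·28.085 + 12·15.999 = 432.454 g/mol.
Mass of Fe per formula unit: 0.93 × 55.845 = 51.936 g.
Weight fraction Fe = 51.936 / 432.454 = 0.1201.

12.01 mass %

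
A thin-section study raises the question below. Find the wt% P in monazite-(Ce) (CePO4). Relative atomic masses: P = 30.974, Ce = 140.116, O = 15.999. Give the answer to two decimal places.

Formula mass = 1·140.116 + 1·30.974 + 4·15.999 = 235.086 g/mol, of which 30.974 g is P.
So P makes up 30.974/235.086 = 0.1318 of the mass, i.e. 13.18%.

13.18 wt%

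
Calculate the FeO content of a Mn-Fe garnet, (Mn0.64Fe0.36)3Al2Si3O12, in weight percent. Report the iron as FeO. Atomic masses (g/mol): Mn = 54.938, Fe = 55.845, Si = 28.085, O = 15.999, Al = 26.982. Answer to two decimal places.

15.64 wt%

Molar mass of (Mn0.64Fe0.36)3Al2Si3O12 = 1.92·54.938 + 1.08·55.845 + 2·26.982 + 3·28.085 + 12·15.999 = 496.001 g/mol.
Each formula unit contains 1.08 Fe, equivalent to 1.08/1 = 1.0800 mol FeO.
M(FeO) = 1×55.845 + 1×15.999 = 71.844 g/mol.
Mass of FeO per formula unit = 1.0800 × 71.844 = 77.592 g.
FeO wt% = 77.592 / 496.001 × 100 = 15.64%.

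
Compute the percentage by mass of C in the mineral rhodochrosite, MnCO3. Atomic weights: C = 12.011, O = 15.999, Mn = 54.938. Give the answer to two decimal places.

Molar mass of MnCO3: 1·54.938 + 1·12.011 + 3·15.999 = 114.946 g/mol.
Mass of C per formula unit: 1 × 12.011 = 12.011 g.
Weight fraction C = 12.011 / 114.946 = 0.1045.

10.45 mass %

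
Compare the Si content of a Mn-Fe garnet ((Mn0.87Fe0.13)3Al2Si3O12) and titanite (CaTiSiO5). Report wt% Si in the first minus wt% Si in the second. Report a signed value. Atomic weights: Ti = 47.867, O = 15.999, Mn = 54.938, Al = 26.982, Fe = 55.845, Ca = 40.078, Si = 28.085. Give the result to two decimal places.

2.68 percentage points

M((Mn0.87Fe0.13)3Al2Si3O12) = 495.375 g/mol, so wt% Si = 84.255/495.375 × 100 = 17.01%.
M(CaTiSiO5) = 196.025 g/mol, so wt% Si = 28.085/196.025 × 100 = 14.33%.
17.01 − 14.33 = 2.68 pp.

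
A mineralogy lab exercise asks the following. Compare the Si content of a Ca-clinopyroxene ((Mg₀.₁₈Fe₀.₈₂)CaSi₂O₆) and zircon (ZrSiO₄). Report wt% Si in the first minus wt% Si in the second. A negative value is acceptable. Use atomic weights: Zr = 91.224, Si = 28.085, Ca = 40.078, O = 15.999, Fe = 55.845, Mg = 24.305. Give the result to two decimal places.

7.85 percentage points

M((Mg₀.₁₈Fe₀.₈₂)CaSi₂O₆) = 242.410 g/mol, so wt% Si = 56.170/242.410 × 100 = 23.17%.
M(ZrSiO₄) = 183.305 g/mol, so wt% Si = 28.085/183.305 × 100 = 15.32%.
23.17 − 15.32 = 7.85 pp.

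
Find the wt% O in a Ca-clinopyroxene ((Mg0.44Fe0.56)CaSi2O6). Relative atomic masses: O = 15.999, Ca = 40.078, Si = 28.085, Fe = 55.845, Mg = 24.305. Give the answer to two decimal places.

Molar mass of (Mg0.44Fe0.56)CaSi2O6: 0.44×24.305 + 0.56×55.845 + 1×40.078 + 2×28.085 + 6×15.999 = 234.209 g/mol.
Mass of O per formula unit: 6 × 15.999 = 95.994 g.
Weight fraction O = 95.994 / 234.209 = 0.4099.

40.99 mass %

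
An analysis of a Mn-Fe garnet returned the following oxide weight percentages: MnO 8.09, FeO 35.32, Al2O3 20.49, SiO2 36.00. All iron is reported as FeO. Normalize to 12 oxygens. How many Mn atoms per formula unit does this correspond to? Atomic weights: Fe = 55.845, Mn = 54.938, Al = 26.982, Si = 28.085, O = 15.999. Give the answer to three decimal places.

MnO (M=70.937): mol = 0.11404; Mn = 0.11404, O = 0.11404.
FeO (M=71.844): mol = 0.49162; Fe = 0.49162, O = 0.49162.
Al2O3 (M=101.961): mol = 0.20096; Al = 0.40192, O = 0.60288.
SiO2 (M=60.083): mol = 0.59917; Si = 0.59917, O = 1.19834.
ΣO = 2.40688; factor = 12/ΣO = 4.98571.
Mn apfu = 0.11404 × 4.98571 = 0.569.

0.569 Mn apfu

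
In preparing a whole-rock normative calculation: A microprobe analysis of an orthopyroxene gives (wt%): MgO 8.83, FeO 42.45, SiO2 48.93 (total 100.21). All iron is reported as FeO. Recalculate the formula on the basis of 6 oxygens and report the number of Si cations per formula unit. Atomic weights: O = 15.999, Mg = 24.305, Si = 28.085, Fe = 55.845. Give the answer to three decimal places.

8.83 wt% MgO ÷ 40.304 g/mol = 0.21908 mol, giving 0.21908 Mg and 0.21908 O.
42.45 wt% FeO ÷ 71.844 g/mol = 0.59086 mol, giving 0.59086 Fe and 0.59086 O.
48.93 wt% SiO2 ÷ 60.083 g/mol = 0.81437 mol, giving 0.81437 Si and 1.62874 O.
Oxygen sums to 2.43868; scaling by 6/2.43868 = 2.46035 puts the formula on 6 O.
Si: 0.81437 × 2.46035 = 2.004 atoms per formula unit.

2.004 Si apfu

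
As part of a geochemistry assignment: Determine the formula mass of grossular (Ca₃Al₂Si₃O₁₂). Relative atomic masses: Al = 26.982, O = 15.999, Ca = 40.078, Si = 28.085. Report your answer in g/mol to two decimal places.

450.44 g/mol

The formula mass is the sum 3(40.078) + 2(26.982) + 3(28.085) + 12(15.999).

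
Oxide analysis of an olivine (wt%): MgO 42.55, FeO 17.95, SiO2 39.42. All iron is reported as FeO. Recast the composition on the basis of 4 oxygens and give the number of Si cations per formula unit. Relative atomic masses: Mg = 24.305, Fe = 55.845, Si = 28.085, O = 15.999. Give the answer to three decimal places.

MgO: 42.55/40.304 = 1.05573 mol → 1.05573 mol Mg, 1.05573 mol O.
FeO: 17.95/71.844 = 0.24985 mol → 0.24985 mol Fe, 0.24985 mol O.
SiO2: 39.42/60.083 = 0.65609 mol → 0.65609 mol Si, 1.31218 mol O.
Total oxygen = 2.61776 mol. Normalization factor = 4/2.61776 = 1.52802.
Si per 4 O = 0.65609 × 1.52802 = 1.003.

1.003 Si apfu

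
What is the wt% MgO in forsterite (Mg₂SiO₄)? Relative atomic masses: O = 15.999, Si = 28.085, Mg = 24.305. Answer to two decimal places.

57.29 wt%

M(Mg₂SiO₄) = 140.691 g/mol; M(MgO) = 40.304 g/mol.
Moles MgO per formula unit = 2 Mg ÷ 1 = 2.0000.
MgO fraction = (2.0000 × 40.304) / 140.691 = 80.608/140.691 = 0.5729.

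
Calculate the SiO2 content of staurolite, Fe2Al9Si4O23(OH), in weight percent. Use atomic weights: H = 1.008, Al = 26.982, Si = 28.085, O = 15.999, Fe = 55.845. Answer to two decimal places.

M(Fe2Al9Si4O23(OH)) = 851.852 g/mol; M(SiO2) = 60.083 g/mol.
Moles SiO2 per formula unit = 4 Si ÷ 1 = 4.0000.
SiO2 fraction = (4.0000 × 60.083) / 851.852 = 240.332/851.852 = 0.2821.

28.21 wt%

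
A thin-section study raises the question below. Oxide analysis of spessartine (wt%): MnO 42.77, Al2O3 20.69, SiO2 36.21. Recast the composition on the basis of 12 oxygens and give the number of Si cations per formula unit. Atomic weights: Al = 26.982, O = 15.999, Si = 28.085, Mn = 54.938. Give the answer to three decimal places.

2.992 Si apfu

42.77 wt% MnO ÷ 70.937 g/mol = 0.60293 mol, giving 0.60293 Mn and 0.60293 O.
20.69 wt% Al2O3 ÷ 101.961 g/mol = 0.20292 mol, giving 0.40584 Al and 0.60876 O.
36.21 wt% SiO2 ÷ 60.083 g/mol = 0.60267 mol, giving 0.60267 Si and 1.20534 O.
Oxygen sums to 2.41703; scaling by 12/2.41703 = 4.96477 puts the formula on 12 O.
Si: 0.60267 × 4.96477 = 2.992 atoms per formula unit.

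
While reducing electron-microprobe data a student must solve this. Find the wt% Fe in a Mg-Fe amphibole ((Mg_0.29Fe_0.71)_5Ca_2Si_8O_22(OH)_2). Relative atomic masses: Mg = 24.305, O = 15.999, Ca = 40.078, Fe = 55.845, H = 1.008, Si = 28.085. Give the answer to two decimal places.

Molar mass of (Mg_0.29Fe_0.71)_5Ca_2Si_8O_22(OH)_2: 1.45·24.305 + 3.55·55.845 + 2·40.078 + 8·28.085 + 24·15.999 + 2·1.008 = 924.320 g/mol.
Mass of Fe per formula unit: 3.55 × 55.845 = 198.250 g.
Weight fraction Fe = 198.250 / 924.320 = 0.2145.

21.45 weight percent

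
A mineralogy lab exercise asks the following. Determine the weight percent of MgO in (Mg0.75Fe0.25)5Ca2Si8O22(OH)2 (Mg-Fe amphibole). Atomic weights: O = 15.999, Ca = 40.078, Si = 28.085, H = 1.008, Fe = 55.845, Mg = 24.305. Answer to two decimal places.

Molar mass of (Mg0.75Fe0.25)5Ca2Si8O22(OH)2 = 3.75·24.305 + 1.25·55.845 + 2·40.078 + 8·28.085 + 24·15.999 + 2·1.008 = 851.778 g/mol.
Each formula unit contains 3.75 Mg, equivalent to 3.75/1 = 3.7500 mol MgO.
M(MgO) = 1×24.305 + 1×15.999 = 40.304 g/mol.
Mass of MgO per formula unit = 3.7500 × 40.304 = 151.140 g.
MgO wt% = 151.140 / 851.778 × 100 = 17.74%.

17.74 wt%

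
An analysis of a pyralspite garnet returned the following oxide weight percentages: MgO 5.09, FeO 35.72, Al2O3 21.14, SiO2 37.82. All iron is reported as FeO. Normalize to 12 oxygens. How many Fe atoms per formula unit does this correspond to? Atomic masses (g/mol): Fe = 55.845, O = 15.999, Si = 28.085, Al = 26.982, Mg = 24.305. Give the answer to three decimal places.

2.382 Fe apfu

MgO: 5.09/40.304 = 0.12629 mol → 0.12629 mol Mg, 0.12629 mol O.
FeO: 35.72/71.844 = 0.49719 mol → 0.49719 mol Fe, 0.49719 mol O.
Al2O3: 21.14/101.961 = 0.20733 mol → 0.41466 mol Al, 0.62199 mol O.
SiO2: 37.82/60.083 = 0.62946 mol → 0.62946 mol Si, 1.25892 mol O.
Total oxygen = 2.50439 mol. Normalization factor = 12/2.50439 = 4.79159.
Fe per 12 O = 0.49719 × 4.79159 = 2.382.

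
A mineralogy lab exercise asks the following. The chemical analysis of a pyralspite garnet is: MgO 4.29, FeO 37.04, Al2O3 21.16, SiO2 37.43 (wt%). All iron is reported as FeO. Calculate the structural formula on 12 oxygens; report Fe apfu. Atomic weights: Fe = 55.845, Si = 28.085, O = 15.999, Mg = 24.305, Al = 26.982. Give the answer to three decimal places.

4.29 wt% MgO ÷ 40.304 g/mol = 0.10644 mol, giving 0.10644 Mg and 0.10644 O.
37.04 wt% FeO ÷ 71.844 g/mol = 0.51556 mol, giving 0.51556 Fe and 0.51556 O.
21.16 wt% Al2O3 ÷ 101.961 g/mol = 0.20753 mol, giving 0.41506 Al and 0.62259 O.
37.43 wt% SiO2 ÷ 60.083 g/mol = 0.62297 mol, giving 0.62297 Si and 1.24594 O.
Oxygen sums to 2.49053; scaling by 12/2.49053 = 4.81825 puts the formula on 12 O.
Fe: 0.51556 × 4.81825 = 2.484 atoms per formula unit.

2.484 Fe apfu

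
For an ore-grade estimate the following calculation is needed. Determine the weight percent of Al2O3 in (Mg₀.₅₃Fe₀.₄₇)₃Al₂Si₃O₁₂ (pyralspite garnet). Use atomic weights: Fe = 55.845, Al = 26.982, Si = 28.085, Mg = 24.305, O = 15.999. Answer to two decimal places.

22.78 wt%

M((Mg₀.₅₃Fe₀.₄₇)₃Al₂Si₃O₁₂) = 447.593 g/mol; M(Al2O3) = 101.961 g/mol.
Moles Al2O3 per formula unit = 2 Al ÷ 2 = 1.0000.
Al2O3 fraction = (1.0000 × 101.961) / 447.593 = 101.961/447.593 = 0.2278.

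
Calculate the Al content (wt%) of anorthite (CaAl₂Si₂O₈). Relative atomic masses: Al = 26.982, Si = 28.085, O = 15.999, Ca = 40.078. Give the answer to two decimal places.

Molar mass of CaAl₂Si₂O₈: 1·40.078 + 2·26.982 + 2·28.085 + 8·15.999 = 278.204 g/mol.
Mass of Al per formula unit: 2 × 26.982 = 53.964 g.
Weight fraction Al = 53.964 / 278.204 = 0.1940.

19.40 wt%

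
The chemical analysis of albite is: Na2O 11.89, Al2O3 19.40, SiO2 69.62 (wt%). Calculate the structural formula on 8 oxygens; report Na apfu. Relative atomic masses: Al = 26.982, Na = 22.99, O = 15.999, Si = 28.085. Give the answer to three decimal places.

0.997 Na apfu

Na2O: 11.89/61.979 = 0.19184 mol → 0.38368 mol Na, 0.19184 mol O.
Al2O3: 19.40/101.961 = 0.19027 mol → 0.38054 mol Al, 0.57081 mol O.
SiO2: 69.62/60.083 = 1.15873 mol → 1.15873 mol Si, 2.31746 mol O.
Total oxygen = 3.08011 mol. Normalization factor = 8/3.08011 = 2.59731.
Na per 8 O = 0.38368 × 2.59731 = 0.997.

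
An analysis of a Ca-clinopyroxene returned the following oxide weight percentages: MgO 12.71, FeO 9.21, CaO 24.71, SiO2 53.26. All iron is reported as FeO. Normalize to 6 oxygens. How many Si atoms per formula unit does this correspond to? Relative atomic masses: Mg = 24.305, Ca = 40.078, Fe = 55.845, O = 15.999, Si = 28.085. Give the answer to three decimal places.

12.71 wt% MgO ÷ 40.304 g/mol = 0.31535 mol, giving 0.31535 Mg and 0.31535 O.
9.21 wt% FeO ÷ 71.844 g/mol = 0.12819 mol, giving 0.12819 Fe and 0.12819 O.
24.71 wt% CaO ÷ 56.077 g/mol = 0.44064 mol, giving 0.44064 Ca and 0.44064 O.
53.26 wt% SiO2 ÷ 60.083 g/mol = 0.88644 mol, giving 0.88644 Si and 1.77288 O.
Oxygen sums to 2.65706; scaling by 6/2.65706 = 2.25813 puts the formula on 6 O.
Si: 0.88644 × 2.25813 = 2.002 atoms per formula unit.

2.002 Si apfu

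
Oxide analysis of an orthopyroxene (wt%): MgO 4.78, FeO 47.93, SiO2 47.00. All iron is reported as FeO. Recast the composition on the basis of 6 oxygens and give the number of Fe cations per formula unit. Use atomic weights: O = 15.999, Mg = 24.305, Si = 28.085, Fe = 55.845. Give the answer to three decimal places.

1.703 Fe apfu

MgO (M=40.304): mol = 0.11860; Mg = 0.11860, O = 0.11860.
FeO (M=71.844): mol = 0.66714; Fe = 0.66714, O = 0.66714.
SiO2 (M=60.083): mol = 0.78225; Si = 0.78225, O = 1.56450.
ΣO = 2.35024; factor = 6/ΣO = 2.55293.
Fe apfu = 0.66714 × 2.55293 = 1.703.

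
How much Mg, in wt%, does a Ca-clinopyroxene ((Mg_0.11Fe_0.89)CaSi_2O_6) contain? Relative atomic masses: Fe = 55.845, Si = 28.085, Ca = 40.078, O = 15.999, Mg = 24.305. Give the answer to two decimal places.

Molar mass of (Mg_0.11Fe_0.89)CaSi_2O_6: 0.11×24.305 + 0.89×55.845 + 1×40.078 + 2×28.085 + 6×15.999 = 244.618 g/mol.
Mass of Mg per formula unit: 0.11 × 24.305 = 2.674 g.
Weight fraction Mg = 2.674 / 244.618 = 0.0109.

1.09 wt%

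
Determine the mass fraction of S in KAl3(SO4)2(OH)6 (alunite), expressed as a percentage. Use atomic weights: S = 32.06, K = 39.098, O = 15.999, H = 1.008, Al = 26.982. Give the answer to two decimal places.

15.48 wt%

Formula mass = 1*39.098 + 3*26.982 + 2*32.06 + 14*15.999 + 6*1.008 = 414.198 g/mol, of which 64.120 g is S.
So S makes up 64.120/414.198 = 0.1548 of the mass, i.e. 15.48%.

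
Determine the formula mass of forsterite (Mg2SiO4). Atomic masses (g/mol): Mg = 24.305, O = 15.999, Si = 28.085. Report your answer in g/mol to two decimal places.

The formula mass is the sum 2*24.305 + 1*28.085 + 4*15.999.

140.69 g/mol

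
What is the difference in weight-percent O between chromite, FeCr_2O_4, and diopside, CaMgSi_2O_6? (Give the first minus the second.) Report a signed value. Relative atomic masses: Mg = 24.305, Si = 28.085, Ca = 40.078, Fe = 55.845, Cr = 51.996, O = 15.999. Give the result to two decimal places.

-15.74 percentage points

M(FeCr_2O_4) = 223.833 g/mol, so wt% O = 63.996/223.833 × 100 = 28.59%.
M(CaMgSi_2O_6) = 216.547 g/mol, so wt% O = 95.994/216.547 × 100 = 44.33%.
28.59 − 44.33 = -15.74 pp.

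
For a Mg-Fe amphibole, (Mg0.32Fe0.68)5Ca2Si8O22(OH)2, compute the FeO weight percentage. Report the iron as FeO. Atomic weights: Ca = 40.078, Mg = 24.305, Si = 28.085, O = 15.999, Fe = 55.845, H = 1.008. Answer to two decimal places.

Molar mass of (Mg0.32Fe0.68)5Ca2Si8O22(OH)2 = 1.60*24.305 + 3.40*55.845 + 2*40.078 + 8*28.085 + 24*15.999 + 2*1.008 = 919.589 g/mol.
Each formula unit contains 3.40 Fe, equivalent to 3.40/1 = 3.4000 mol FeO.
M(FeO) = 1×55.845 + 1×15.999 = 71.844 g/mol.
Mass of FeO per formula unit = 3.4000 × 71.844 = 244.270 g.
FeO wt% = 244.270 / 919.589 × 100 = 26.56%.

26.56 wt%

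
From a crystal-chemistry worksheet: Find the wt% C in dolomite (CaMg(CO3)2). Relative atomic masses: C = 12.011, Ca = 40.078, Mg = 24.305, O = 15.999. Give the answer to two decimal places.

13.03 weight percent

Molar mass of CaMg(CO3)2: 1×40.078 + 1×24.305 + 2×12.011 + 6×15.999 = 184.399 g/mol.
Mass of C per formula unit: 2 × 12.011 = 24.022 g.
Weight fraction C = 24.022 / 184.399 = 0.1303.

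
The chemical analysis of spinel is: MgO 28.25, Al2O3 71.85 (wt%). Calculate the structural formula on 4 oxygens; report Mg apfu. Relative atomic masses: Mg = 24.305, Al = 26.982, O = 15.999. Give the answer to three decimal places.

MgO (M=40.304): mol = 0.70092; Mg = 0.70092, O = 0.70092.
Al2O3 (M=101.961): mol = 0.70468; Al = 1.40936, O = 2.11404.
ΣO = 2.81496; factor = 4/ΣO = 1.42098.
Mg apfu = 0.70092 × 1.42098 = 0.996.

0.996 Mg apfu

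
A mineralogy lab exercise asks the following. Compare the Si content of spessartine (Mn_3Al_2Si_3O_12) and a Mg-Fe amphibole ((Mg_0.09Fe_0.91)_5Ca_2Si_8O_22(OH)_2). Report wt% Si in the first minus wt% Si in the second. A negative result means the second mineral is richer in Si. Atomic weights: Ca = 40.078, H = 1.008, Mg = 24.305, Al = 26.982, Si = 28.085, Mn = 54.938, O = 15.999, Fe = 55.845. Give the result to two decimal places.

-6.49 percentage points

M(Mn_3Al_2Si_3O_12) = 495.021 g/mol, so wt% Si = 84.255/495.021 × 100 = 17.02%.
M((Mg_0.09Fe_0.91)_5Ca_2Si_8O_22(OH)_2) = 955.860 g/mol, so wt% Si = 224.680/955.860 × 100 = 23.51%.
17.02 − 23.51 = -6.49 pp.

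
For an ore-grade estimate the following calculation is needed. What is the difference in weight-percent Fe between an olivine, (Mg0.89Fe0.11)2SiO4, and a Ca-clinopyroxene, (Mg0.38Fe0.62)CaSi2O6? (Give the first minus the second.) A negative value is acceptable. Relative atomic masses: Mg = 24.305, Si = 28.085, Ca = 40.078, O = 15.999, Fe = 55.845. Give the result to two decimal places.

-6.34 percentage points

M((Mg0.89Fe0.11)2SiO4) = 147.630 g/mol, so wt% Fe = 12.286/147.630 × 100 = 8.32%.
M((Mg0.38Fe0.62)CaSi2O6) = 236.102 g/mol, so wt% Fe = 34.624/236.102 × 100 = 14.66%.
8.32 − 14.66 = -6.34 pp.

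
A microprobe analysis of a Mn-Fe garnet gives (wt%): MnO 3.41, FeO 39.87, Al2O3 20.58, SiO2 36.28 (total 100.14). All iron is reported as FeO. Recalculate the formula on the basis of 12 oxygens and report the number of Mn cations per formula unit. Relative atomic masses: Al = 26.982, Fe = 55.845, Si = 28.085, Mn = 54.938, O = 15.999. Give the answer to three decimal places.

3.41 wt% MnO ÷ 70.937 g/mol = 0.04807 mol, giving 0.04807 Mn and 0.04807 O.
39.87 wt% FeO ÷ 71.844 g/mol = 0.55495 mol, giving 0.55495 Fe and 0.55495 O.
20.58 wt% Al2O3 ÷ 101.961 g/mol = 0.20184 mol, giving 0.40368 Al and 0.60552 O.
36.28 wt% SiO2 ÷ 60.083 g/mol = 0.60383 mol, giving 0.60383 Si and 1.20766 O.
Oxygen sums to 2.41620; scaling by 12/2.41620 = 4.96648 puts the formula on 12 O.
Mn: 0.04807 × 4.96648 = 0.239 atoms per formula unit.

0.239 Mn apfu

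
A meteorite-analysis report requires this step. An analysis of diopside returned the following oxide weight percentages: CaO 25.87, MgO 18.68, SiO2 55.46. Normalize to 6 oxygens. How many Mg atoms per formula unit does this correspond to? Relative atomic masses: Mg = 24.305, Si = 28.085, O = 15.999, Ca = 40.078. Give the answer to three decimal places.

CaO: 25.87/56.077 = 0.46133 mol → 0.46133 mol Ca, 0.46133 mol O.
MgO: 18.68/40.304 = 0.46348 mol → 0.46348 mol Mg, 0.46348 mol O.
SiO2: 55.46/60.083 = 0.92306 mol → 0.92306 mol Si, 1.84612 mol O.
Total oxygen = 2.77093 mol. Normalization factor = 6/2.77093 = 2.16534.
Mg per 6 O = 0.46348 × 2.16534 = 1.004.

1.004 Mg apfu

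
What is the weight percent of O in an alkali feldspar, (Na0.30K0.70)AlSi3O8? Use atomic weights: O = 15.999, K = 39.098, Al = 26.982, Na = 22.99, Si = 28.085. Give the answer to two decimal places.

Molar mass of (Na0.30K0.70)AlSi3O8: 0.30×22.99 + 0.70×39.098 + 1×26.982 + 3×28.085 + 8×15.999 = 273.495 g/mol.
Mass of O per formula unit: 8 × 15.999 = 127.992 g.
Weight fraction O = 127.992 / 273.495 = 0.4680.

46.80 weight percent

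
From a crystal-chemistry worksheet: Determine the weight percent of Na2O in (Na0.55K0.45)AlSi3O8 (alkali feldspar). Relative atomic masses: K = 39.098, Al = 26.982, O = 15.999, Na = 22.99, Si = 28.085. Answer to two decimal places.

M((Na0.55K0.45)AlSi3O8) = 269.468 g/mol; M(Na2O) = 61.979 g/mol.
Moles Na2O per formula unit = 0.55 Na ÷ 2 = 0.2750.
Na2O fraction = (0.2750 × 61.979) / 269.468 = 17.044/269.468 = 0.0633.

6.33 wt%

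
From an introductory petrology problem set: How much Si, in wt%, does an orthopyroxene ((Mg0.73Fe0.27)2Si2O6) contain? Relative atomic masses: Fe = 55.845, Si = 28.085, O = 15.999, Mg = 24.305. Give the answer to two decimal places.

25.79 wt%

Molar mass of (Mg0.73Fe0.27)2Si2O6: 1.46·24.305 + 0.54·55.845 + 2·28.085 + 6·15.999 = 217.806 g/mol.
Mass of Si per formula unit: 2 × 28.085 = 56.170 g.
Weight fraction Si = 56.170 / 217.806 = 0.2579.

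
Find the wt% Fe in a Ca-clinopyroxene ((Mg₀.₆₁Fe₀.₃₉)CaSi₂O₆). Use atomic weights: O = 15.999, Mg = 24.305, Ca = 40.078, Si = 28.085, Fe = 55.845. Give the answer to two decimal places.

9.52 weight percent

M((Mg₀.₆₁Fe₀.₃₉)CaSi₂O₆) = 228.848 g/mol.
Fe contributes 0.39 × 55.845 = 21.780 g per mole.
21.780/228.848 = 0.0952 → 9.52%.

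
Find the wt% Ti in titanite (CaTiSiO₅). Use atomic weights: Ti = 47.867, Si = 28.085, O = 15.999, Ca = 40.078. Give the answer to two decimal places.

M(CaTiSiO₅) = 196.025 g/mol.
Ti contributes 1 × 47.867 = 47.867 g per mole.
47.867/196.025 = 0.2442 → 24.42%.

24.42 mass %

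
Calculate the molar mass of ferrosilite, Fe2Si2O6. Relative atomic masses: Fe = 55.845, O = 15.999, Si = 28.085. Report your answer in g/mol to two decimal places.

263.85 g/mol

M = 2(55.845) + 2(28.085) + 6(15.999)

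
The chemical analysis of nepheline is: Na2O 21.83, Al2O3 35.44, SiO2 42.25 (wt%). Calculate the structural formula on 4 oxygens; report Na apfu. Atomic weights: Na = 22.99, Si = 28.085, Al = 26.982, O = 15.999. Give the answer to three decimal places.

Na2O: 21.83/61.979 = 0.35222 mol → 0.70444 mol Na, 0.35222 mol O.
Al2O3: 35.44/101.961 = 0.34758 mol → 0.69516 mol Al, 1.04274 mol O.
SiO2: 42.25/60.083 = 0.70319 mol → 0.70319 mol Si, 1.40638 mol O.
Total oxygen = 2.80134 mol. Normalization factor = 4/2.80134 = 1.42789.
Na per 4 O = 0.70444 × 1.42789 = 1.006.

1.006 Na apfu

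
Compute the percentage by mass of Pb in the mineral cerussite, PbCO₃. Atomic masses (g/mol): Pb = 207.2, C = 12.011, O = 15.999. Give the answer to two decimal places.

Formula mass = 1·207.2 + 1·12.011 + 3·15.999 = 267.208 g/mol, of which 207.200 g is Pb.
So Pb makes up 207.200/267.208 = 0.7754 of the mass, i.e. 77.54%.

77.54 weight percent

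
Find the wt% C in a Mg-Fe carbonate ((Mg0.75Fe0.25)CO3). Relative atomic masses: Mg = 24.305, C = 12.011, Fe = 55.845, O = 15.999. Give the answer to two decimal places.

13.03 weight percent

Molar mass of (Mg0.75Fe0.25)CO3: 0.75*24.305 + 0.25*55.845 + 1*12.011 + 3*15.999 = 92.198 g/mol.
Mass of C per formula unit: 1 × 12.011 = 12.011 g.
Weight fraction C = 12.011 / 92.198 = 0.1303.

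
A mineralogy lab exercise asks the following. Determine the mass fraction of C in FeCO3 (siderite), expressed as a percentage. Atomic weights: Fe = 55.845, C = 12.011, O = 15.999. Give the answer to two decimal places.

Formula mass = 1×55.845 + 1×12.011 + 3×15.999 = 115.853 g/mol, of which 12.011 g is C.
So C makes up 12.011/115.853 = 0.1037 of the mass, i.e. 10.37%.

10.37 wt%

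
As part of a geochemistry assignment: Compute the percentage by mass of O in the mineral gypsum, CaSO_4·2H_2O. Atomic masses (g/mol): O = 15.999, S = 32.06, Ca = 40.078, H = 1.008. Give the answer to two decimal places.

55.76 mass %

M(CaSO_4·2H_2O) = 172.164 g/mol.
O contributes 6 × 15.999 = 95.994 g per mole.
95.994/172.164 = 0.5576 → 55.76%.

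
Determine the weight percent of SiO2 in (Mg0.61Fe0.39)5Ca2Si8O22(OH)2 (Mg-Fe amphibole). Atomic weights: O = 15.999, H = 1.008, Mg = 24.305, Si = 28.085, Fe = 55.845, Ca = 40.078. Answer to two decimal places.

55.00 wt%

Formula mass = 873.856 g/mol.
8 Si → 8.0000 mol SiO2 per formula unit; M(SiO2) = 60.083, so SiO2 mass = 480.664 g.
480.664/873.856 × 100 = 55.00 wt%.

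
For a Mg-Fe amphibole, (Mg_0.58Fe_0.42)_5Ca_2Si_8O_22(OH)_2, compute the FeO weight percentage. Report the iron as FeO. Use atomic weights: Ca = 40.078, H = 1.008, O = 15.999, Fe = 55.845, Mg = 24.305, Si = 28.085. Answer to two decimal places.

Formula mass = 878.587 g/mol.
2.10 Fe → 2.1000 mol FeO per formula unit; M(FeO) = 71.844, so FeO mass = 150.872 g.
150.872/878.587 × 100 = 17.17 wt%.

17.17 wt%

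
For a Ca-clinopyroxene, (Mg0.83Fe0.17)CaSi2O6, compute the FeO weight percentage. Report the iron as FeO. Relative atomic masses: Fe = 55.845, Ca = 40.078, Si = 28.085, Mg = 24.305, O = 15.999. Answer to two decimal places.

5.50 wt%

M((Mg0.83Fe0.17)CaSi2O6) = 221.909 g/mol; M(FeO) = 71.844 g/mol.
Moles FeO per formula unit = 0.17 Fe ÷ 1 = 0.1700.
FeO fraction = (0.1700 × 71.844) / 221.909 = 12.213/221.909 = 0.0550.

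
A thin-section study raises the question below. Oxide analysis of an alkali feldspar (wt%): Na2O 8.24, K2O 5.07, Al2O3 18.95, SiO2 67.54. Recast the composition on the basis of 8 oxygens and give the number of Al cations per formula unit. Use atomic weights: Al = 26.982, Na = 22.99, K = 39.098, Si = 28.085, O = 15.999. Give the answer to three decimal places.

0.994 Al apfu

Na2O: 8.24/61.979 = 0.13295 mol → 0.26590 mol Na, 0.13295 mol O.
K2O: 5.07/94.195 = 0.05382 mol → 0.10764 mol K, 0.05382 mol O.
Al2O3: 18.95/101.961 = 0.18586 mol → 0.37172 mol Al, 0.55758 mol O.
SiO2: 67.54/60.083 = 1.12411 mol → 1.12411 mol Si, 2.24822 mol O.
Total oxygen = 2.99257 mol. Normalization factor = 8/2.99257 = 2.67329.
Al per 8 O = 0.37172 × 2.67329 = 0.994.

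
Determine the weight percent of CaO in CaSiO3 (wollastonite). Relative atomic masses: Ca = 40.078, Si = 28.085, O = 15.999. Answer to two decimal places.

M(CaSiO3) = 116.160 g/mol; M(CaO) = 56.077 g/mol.
Moles CaO per formula unit = 1 Ca ÷ 1 = 1.0000.
CaO fraction = (1.0000 × 56.077) / 116.160 = 56.077/116.160 = 0.4828.

48.28 wt%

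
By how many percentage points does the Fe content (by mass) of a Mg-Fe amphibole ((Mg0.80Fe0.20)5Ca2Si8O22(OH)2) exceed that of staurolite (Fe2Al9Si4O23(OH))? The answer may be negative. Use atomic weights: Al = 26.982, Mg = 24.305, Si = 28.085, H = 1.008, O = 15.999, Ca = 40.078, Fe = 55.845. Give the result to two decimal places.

M((Mg0.80Fe0.20)5Ca2Si8O22(OH)2) = 843.893 g/mol, so wt% Fe = 55.845/843.893 × 100 = 6.62%.
M(Fe2Al9Si4O23(OH)) = 851.852 g/mol, so wt% Fe = 111.690/851.852 × 100 = 13.11%.
6.62 − 13.11 = -6.49 pp.

-6.49 percentage points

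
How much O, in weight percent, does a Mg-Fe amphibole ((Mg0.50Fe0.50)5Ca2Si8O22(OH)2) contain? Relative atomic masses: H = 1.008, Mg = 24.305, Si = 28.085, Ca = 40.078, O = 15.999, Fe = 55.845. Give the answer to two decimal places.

M((Mg0.50Fe0.50)5Ca2Si8O22(OH)2) = 891.203 g/mol.
O contributes 24 × 15.999 = 383.976 g per mole.
383.976/891.203 = 0.4309 → 43.09%.

43.09 weight percent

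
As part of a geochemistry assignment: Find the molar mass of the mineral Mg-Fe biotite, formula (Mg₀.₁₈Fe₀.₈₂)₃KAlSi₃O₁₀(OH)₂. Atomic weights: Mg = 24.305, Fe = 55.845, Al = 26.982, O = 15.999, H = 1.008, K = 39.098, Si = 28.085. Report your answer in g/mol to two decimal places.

494.84 g/mol

Mg: 0.54 × 24.305 = 13.1247
Fe: 2.46 × 55.845 = 137.3787
K: 1 × 39.098 = 39.0980
Al: 1 × 26.982 = 26.9820
Si: 3 × 28.085 = 84.2550
O: 12 × 15.999 = 191.9880
H: 2 × 1.008 = 2.0160
Summing the contributions gives the formula mass.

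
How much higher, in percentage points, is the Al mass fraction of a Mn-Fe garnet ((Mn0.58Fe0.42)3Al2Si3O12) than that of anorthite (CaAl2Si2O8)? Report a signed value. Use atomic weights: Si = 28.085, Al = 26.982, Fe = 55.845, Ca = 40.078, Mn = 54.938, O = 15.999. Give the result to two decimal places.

First mineral: 53.964 g Al in 496.164 g formula = 10.88 wt% Al.
Second mineral: 53.964 g Al in 278.204 g formula = 19.40 wt% Al.
10.88% − 19.40% gives a difference of -8.52 percentage points.

-8.52 percentage points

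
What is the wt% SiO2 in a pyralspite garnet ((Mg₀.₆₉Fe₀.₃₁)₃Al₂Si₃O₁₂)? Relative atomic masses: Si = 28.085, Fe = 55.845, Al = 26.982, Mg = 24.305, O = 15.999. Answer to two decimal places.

41.68 wt%

Formula mass = 432.454 g/mol.
3 Si → 3.0000 mol SiO2 per formula unit; M(SiO2) = 60.083, so SiO2 mass = 180.249 g.
180.249/432.454 × 100 = 41.68 wt%.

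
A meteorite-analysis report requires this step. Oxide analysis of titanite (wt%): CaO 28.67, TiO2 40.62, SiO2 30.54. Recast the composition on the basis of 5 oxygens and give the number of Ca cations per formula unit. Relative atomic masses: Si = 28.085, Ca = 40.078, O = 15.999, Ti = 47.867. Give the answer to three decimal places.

1.004 Ca apfu

CaO (M=56.077): mol = 0.51126; Ca = 0.51126, O = 0.51126.
TiO2 (M=79.865): mol = 0.50861; Ti = 0.50861, O = 1.01722.
SiO2 (M=60.083): mol = 0.50830; Si = 0.50830, O = 1.01660.
ΣO = 2.54508; factor = 5/ΣO = 1.96457.
Ca apfu = 0.51126 × 1.96457 = 1.004.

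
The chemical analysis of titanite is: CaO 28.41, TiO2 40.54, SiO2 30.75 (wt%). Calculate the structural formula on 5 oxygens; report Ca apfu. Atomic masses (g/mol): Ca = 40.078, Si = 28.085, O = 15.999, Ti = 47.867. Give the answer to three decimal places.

0.995 Ca apfu

CaO: 28.41/56.077 = 0.50662 mol → 0.50662 mol Ca, 0.50662 mol O.
TiO2: 40.54/79.865 = 0.50761 mol → 0.50761 mol Ti, 1.01522 mol O.
SiO2: 30.75/60.083 = 0.51179 mol → 0.51179 mol Si, 1.02358 mol O.
Total oxygen = 2.54542 mol. Normalization factor = 5/2.54542 = 1.96431.
Ca per 5 O = 0.50662 × 1.96431 = 0.995.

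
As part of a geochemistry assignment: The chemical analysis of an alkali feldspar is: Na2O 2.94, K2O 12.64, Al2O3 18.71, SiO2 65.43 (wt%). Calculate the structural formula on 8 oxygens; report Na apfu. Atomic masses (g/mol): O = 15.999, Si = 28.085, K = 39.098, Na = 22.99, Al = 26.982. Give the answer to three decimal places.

Na2O: 2.94/61.979 = 0.04744 mol → 0.09488 mol Na, 0.04744 mol O.
K2O: 12.64/94.195 = 0.13419 mol → 0.26838 mol K, 0.13419 mol O.
Al2O3: 18.71/101.961 = 0.18350 mol → 0.36700 mol Al, 0.55050 mol O.
SiO2: 65.43/60.083 = 1.08899 mol → 1.08899 mol Si, 2.17798 mol O.
Total oxygen = 2.91011 mol. Normalization factor = 8/2.91011 = 2.74904.
Na per 8 O = 0.09488 × 2.74904 = 0.261.

0.261 Na apfu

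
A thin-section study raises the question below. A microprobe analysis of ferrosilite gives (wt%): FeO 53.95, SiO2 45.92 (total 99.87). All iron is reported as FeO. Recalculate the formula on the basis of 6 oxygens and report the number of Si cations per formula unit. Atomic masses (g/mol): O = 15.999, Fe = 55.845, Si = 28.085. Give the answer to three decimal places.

2.012 Si apfu

53.95 wt% FeO ÷ 71.844 g/mol = 0.75093 mol, giving 0.75093 Fe and 0.75093 O.
45.92 wt% SiO2 ÷ 60.083 g/mol = 0.76428 mol, giving 0.76428 Si and 1.52856 O.
Oxygen sums to 2.27949; scaling by 6/2.27949 = 2.63217 puts the formula on 6 O.
Si: 0.76428 × 2.63217 = 2.012 atoms per formula unit.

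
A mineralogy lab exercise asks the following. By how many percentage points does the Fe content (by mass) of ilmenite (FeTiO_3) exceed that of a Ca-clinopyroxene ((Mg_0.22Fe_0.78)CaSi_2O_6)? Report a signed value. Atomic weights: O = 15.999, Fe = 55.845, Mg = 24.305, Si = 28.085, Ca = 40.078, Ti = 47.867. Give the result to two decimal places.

18.75 percentage points

M(FeTiO_3) = 151.709 g/mol, so wt% Fe = 55.845/151.709 × 100 = 36.81%.
M((Mg_0.22Fe_0.78)CaSi_2O_6) = 241.148 g/mol, so wt% Fe = 43.559/241.148 × 100 = 18.06%.
36.81 − 18.06 = 18.75 pp.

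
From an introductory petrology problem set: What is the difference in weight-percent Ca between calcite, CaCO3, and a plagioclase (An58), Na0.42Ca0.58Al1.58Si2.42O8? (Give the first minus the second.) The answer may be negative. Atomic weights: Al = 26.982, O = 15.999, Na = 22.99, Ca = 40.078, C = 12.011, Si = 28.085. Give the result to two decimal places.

31.48 percentage points

First mineral: 40.078 g Ca in 100.086 g formula = 40.04 wt% Ca.
Second mineral: 23.245 g Ca in 271.490 g formula = 8.56 wt% Ca.
40.04% − 8.56% gives a difference of 31.48 percentage points.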